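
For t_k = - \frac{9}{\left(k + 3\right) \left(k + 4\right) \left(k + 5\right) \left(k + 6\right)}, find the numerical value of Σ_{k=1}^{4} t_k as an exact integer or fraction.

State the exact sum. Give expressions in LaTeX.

Step 1: r(k) = (k + 3)/(k + 7).
So A=k + 3 and B=k + 7, with C=1.
Set up (k + 3)·f(k+1) − (k + 6)·f(k) − (1) = 0.
From deg A=1, deg B=1, deg C=0: d=3.
Match coefficients ⇒ f(k) = k*(k**2 + 12*k + 47)/180.
Get s_k = R·t_k = k*(-k**2 - 12*k - 47)/(20*(k + 3)*(k + 4)*(k + 5)) with R(k) = B(k−1)f(k)/C(k) = k*(k + 6)*(k**2 + 12*k + 47)/180.
Verify: -9/(k**4 + 18*k**3 + 119*k**2 + 342*k + 360) matches t_k.
Telescoping: Σ = s_(5) − s_(1) = -11/240 − (-1/40) = -1/48.

Σ = -1/48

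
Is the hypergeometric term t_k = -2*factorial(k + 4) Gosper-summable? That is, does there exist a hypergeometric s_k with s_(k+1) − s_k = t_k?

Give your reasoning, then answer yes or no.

r(k) = k + 5 after simplifying.
A = k + 5, B = 1, C = 1.
Need (k + 5)·f(k+1) − (1)·f(k) = 1.
deg f ≤ -1 (via 1,0,0).
d = -1 < 0 ⇒ no nonzero polynomial f; not summable.

No — negative degree bound, so no certificate f.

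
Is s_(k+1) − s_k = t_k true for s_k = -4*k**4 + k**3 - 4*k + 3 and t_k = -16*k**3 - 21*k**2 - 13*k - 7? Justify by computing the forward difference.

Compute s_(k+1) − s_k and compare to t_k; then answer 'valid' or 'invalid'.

s_(k+1) = -4*k - 4*(k + 1)**4 + (k + 1)**3 - 1
s_(k+1) − s_k = -16*k**3 - 21*k**2 - 13*k - 7
(s_(k+1) − s_k) − t_k = 0

Valid — Δs_k = t_k.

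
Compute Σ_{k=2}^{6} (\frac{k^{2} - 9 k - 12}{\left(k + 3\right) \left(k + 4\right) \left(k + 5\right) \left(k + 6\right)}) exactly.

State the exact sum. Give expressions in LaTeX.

r(k) = (k + 3)*(9*k - (k + 1)**2 + 21)/((k + 7)*(-k**2 + 9*k + 12)) after simplifying.
Gosper form: A/B · C(k+1)/C(k) with A=k + 3, B=k + 7, C=k**2 - 9*k - 12.
Solve (k + 3)·f(k+1) − (k + 6)·f(k) = k**2 - 9*k - 12.
Degrees (1,1,2) ⇒ d ≤ 3.
A polynomial solution: f(k) = -k*(k**2 + 27*k + 32)/15.
R(k) = B(k−1)·f(k)/C(k) = -k*(k + 6)*(k**2 + 27*k + 32)/(15*(k**2 - 9*k - 12)); s_k = R·t_k = k*(-k**2 - 27*k - 32)/(15*(k + 3)*(k + 4)*(k + 5)).
Verify: (k**2 - 9*k - 12)/(k**4 + 18*k**3 + 119*k**2 + 342*k + 360) matches t_k.
Sum = s_(7) − s_(2); s_(7) = -21/220, s_(2) = -2/35 ⇒ -59/1540.

Σ = -59/1540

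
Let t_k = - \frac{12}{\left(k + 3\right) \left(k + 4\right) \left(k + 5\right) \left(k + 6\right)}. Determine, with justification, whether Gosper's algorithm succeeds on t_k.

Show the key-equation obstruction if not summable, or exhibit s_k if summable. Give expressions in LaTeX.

Step 1: r(k) = (k + 3)/(k + 7).
Factor: A=k + 3; B=k + 7; C=1.
Need (k + 3)·f(k+1) − (k + 6)·f(k) = 1.
deg f ≤ 3 (via 1,1,0).
Solving with deg f ≤ 3: f(k) = k*(k**2 + 12*k + 47)/180.
R(k) = B(k−1)·f(k)/C(k) = k*(k + 6)*(k**2 + 12*k + 47)/180; s_k = R·t_k = k*(-k**2 - 12*k - 47)/(15*(k + 3)*(k + 4)*(k + 5)).
Check: Δs_k = -12/(k**4 + 18*k**3 + 119*k**2 + 342*k + 360). ✓

Yes. s_k = \frac{k \left(- k^{2} - 12 k - 47\right)}{15 \left(k + 3\right) \left(k + 4\right) \left(k + 5\right)}.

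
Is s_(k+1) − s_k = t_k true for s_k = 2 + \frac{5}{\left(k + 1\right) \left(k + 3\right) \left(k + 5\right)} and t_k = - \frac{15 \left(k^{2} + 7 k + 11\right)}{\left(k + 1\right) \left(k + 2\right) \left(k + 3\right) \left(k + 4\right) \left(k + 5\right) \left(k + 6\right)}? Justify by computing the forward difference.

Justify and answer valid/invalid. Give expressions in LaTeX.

s_(k+1) = 2 + 5/((k + 2)*(k + 4)*(k + 6))
s_(k+1) − s_k = 5/((k + 2)*(k + 4)*(k + 6)) - 5/((k + 1)*(k + 3)*(k + 5))
(s_(k+1) − s_k) − t_k = 0

Valid: the claim telescopes to t_k.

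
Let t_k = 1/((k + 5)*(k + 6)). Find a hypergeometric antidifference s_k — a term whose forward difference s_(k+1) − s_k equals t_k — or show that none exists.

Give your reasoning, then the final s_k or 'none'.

s_k = k/(5*(k + 5))

t_(k+1)/t_k = (k + 5)/(k + 7).
A = k + 5, B = k + 7, C = 1.
Solve (k + 5)·f(k+1) − (k + 6)·f(k) = 1.
Bound: deg f ≤ 1.
A polynomial solution: f(k) = k/5.
So s_k = (B(k−1)f/C)·t_k = (k*(k + 6)/5)·t_k = k/(5*(k + 5)).
Check: Δs_k = 1/(k**2 + 11*k + 30). ✓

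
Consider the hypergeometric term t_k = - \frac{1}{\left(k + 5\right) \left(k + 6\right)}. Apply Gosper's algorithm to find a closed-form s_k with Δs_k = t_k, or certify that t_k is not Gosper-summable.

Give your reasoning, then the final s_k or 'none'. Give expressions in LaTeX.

Step 1: r(k) = (k + 5)/(k + 7).
Take A(k)=k + 5, B(k)=k + 7, C(k)=1.
f must satisfy (k + 5)·f(k+1) − (k + 6)·f(k) = 1.
Bound: deg f ≤ 1.
Solve for f: f(k) = k/5 (degree 1 ≤ 1).
Get s_k = R·t_k = -k/(5*k + 25) with R(k) = B(k−1)f(k)/C(k) = k*(k + 6)/5.
Δs = -1/(k**2 + 11*k + 30), as required.

s_k = - \frac{k}{5 k + 25}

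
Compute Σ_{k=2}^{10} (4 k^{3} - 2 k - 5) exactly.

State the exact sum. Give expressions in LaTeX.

Σ = 11943

Compute t_(k+1)/t_k: get (2*k - 4*(k + 1)**3 + 7)/(-4*k**3 + 2*k + 5).
So A=1 and B=1, with C=k**3 - k/2 - 5/4.
Solve (1)·f(k+1) − (1)·f(k) = k**3 - k/2 - 5/4.
deg f ≤ 4 (via 0,0,3).
Match coefficients ⇒ f(k) = k*(k**3 - 2*k**2 - 4)/4.
Then R = B(k−1)f/C = k*(k**3 - 2*k**2 - 4)/(4*k**3 - 2*k - 5), so s_k = R(k)·t_k = k*(k**3 - 2*k**2 - 4).
Δs = 4*k**3 - 2*k - 5, as required.
Sum = s_(11) − s_(2); s_(11) = 11935, s_(2) = -8 ⇒ 11943.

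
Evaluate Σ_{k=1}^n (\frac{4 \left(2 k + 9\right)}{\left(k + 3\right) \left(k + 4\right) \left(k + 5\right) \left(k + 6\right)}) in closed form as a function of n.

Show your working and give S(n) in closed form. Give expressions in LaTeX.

S(n) = \frac{n \left(n + 10\right)}{6 \left(n^{2} + 10 n + 24\right)}

t_(k+1)/t_k = (k + 3)*(2*k + 11)/((k + 7)*(2*k + 9)).
Gosper form: A/B · C(k+1)/C(k) with A=k + 3, B=k + 7, C=k + 9/2.
Set up (k + 3)·f(k+1) − (k + 6)·f(k) − (k + 9/2) = 0.
From deg A=1, deg B=1, deg C=1: d=3.
Solving with deg f ≤ 3: f(k) = k*(k + 4)*(k + 8)/30.
Certificate R = B(k−1)f/C = k*(k + 4)*(k + 6)*(k + 8)/(15*(2*k + 9)) gives s_k = 4*k*(k + 8)/(15*(k**2 + 8*k + 15)).
Check: Δs_k = 4*(2*k + 9)/(k**4 + 18*k**3 + 119*k**2 + 342*k + 360). ✓
Evaluate: s_(n+1) = 4*(n**2 + 10*n + 9)/(15*(n**2 + 10*n + 24)); subtract s_(1) = 1/10 ⇒ S(n) = n*(n + 10)/(6*(n**2 + 10*n + 24)).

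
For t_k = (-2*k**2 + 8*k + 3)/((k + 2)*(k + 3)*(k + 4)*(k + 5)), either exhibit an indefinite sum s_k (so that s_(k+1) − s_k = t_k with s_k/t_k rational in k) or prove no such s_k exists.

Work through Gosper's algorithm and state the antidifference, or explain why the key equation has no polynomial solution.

Compute t_(k+1)/t_k: get (2*k**3 - 17*k - 18)/(2*k**3 + 4*k**2 - 51*k - 18).
So A=k + 2 and B=k + 6, with C=k**2 - 4*k - 3/2.
Need (k + 2)·f(k+1) − (k + 5)·f(k) = k**2 - 4*k - 3/2.
Degrees (1,1,2) ⇒ d ≤ 3.
Solve for f: f(k) = k*(k**2 - 39*k + 2)/48 (degree 3 ≤ 3).
So s_k = (B(k−1)f/C)·t_k = (k*(k + 5)*(k**2 - 39*k + 2)/(24*(2*k**2 - 8*k - 3)))·t_k = k*(-k**2 + 39*k - 2)/(24*(k + 2)*(k + 3)*(k + 4)).
s_(k+1) − s_k = (-2*k**2 + 8*k + 3)/(k**4 + 14*k**3 + 71*k**2 + 154*k + 120) = t_k.

s_k = k*(-k**2 + 39*k - 2)/(24*(k + 2)*(k + 3)*(k + 4))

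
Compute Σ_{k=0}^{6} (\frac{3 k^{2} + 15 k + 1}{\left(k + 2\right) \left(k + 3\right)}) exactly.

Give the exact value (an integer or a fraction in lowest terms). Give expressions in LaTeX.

Σ = 259/18

Step 1: r(k) = (k + 2)*(15*k + 3*(k + 1)**2 + 16)/((k + 4)*(3*k**2 + 15*k + 1)).
A = k + 2, B = k + 4, C = k**2 + 5*k + 1/3.
f must satisfy (k + 2)·f(k+1) − (k + 3)·f(k) = k**2 + 5*k + 1/3.
Degrees (1,1,2) ⇒ d ≤ 2.
Solving with deg f ≤ 2: f(k) = k*(6*k - 5)/6.
Get s_k = R·t_k = k*(6*k - 5)/(2*(k + 2)) with R(k) = B(k−1)f(k)/C(k) = k*(k + 3)*(6*k - 5)/(2*(3*k**2 + 15*k + 1)).
Δs = (3*k**2 + 15*k + 1)/(k**2 + 5*k + 6), as required.
Evaluate s at k=7 and k=0: 259/18 and 0; difference 259/18.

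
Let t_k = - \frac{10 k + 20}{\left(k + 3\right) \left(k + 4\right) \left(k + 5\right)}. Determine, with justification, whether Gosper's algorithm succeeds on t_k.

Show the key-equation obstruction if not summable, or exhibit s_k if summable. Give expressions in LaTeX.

Yes. s_k = - \frac{5 k \left(5 k + 11\right)}{12 \left(k + 3\right) \left(k + 4\right)}.

r(k) = (k + 3)**2/((k + 2)*(k + 6)) after simplifying.
Gosper form: A/B · C(k+1)/C(k) with A=k + 3, B=k + 6, C=k + 2.
Need (k + 3)·f(k+1) − (k + 5)·f(k) = k + 2.
deg f ≤ 2 (via 1,1,1).
Solve for f: f(k) = k*(5*k + 11)/24 (degree 2 ≤ 2).
R(k) = B(k−1)·f(k)/C(k) = k*(k + 5)*(5*k + 11)/(24*(k + 2)); s_k = R·t_k = -5*k*(5*k + 11)/(12*(k + 3)*(k + 4)).
Verify: 10*(-k - 2)/(k**3 + 12*k**2 + 47*k + 60) matches t_k.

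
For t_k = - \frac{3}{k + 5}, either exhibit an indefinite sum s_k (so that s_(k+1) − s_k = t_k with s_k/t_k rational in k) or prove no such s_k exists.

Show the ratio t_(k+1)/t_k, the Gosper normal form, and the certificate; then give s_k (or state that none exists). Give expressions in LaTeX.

not Gosper-summable; s_k does not exist

Step 1: r(k) = (k + 5)/(k + 6).
Take A(k)=k + 5, B(k)=k + 6, C(k)=1.
Need (k + 5)·f(k+1) − (k + 5)·f(k) = 1.
deg f ≤ 0 (via 1,1,0).
f = c0 ⇒ A·f(k+1) − B(k−1)·f(k) − C = -1. The system {-1 = 0} is inconsistent; no antidifference.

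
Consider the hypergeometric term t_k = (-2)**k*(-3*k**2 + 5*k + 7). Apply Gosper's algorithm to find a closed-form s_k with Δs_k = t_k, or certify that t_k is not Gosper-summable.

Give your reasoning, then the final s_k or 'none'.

Step 1: r(k) = 2*(-3*k**2 - k + 9)/(3*k**2 - 5*k - 7).
Gosper form: A/B · C(k+1)/C(k) with A=-2, B=1, C=k**2 - 5*k/3 - 7/3.
f must satisfy (-2)·f(k+1) − (1)·f(k) = k**2 - 5*k/3 - 7/3.
Degrees (0,0,2) ⇒ d ≤ 2.
Coefficient equations give f(k) = -(k**2 - 3*k - 1)/3.
Then R = B(k−1)f/C = -(k**2 - 3*k - 1)/(3*k**2 - 5*k - 7), so s_k = R(k)·t_k = (-2)**k*(k**2 - 3*k - 1).
Δs = (-2)**k*(-3*k**2 + 5*k + 7), as required.

s_k = (-2)**k*(k**2 - 3*k - 1)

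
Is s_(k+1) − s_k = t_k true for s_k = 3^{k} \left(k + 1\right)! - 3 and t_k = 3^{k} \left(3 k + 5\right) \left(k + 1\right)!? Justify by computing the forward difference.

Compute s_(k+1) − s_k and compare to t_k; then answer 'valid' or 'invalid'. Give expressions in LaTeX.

s_(k+1) = 3**(k + 1)*factorial(k + 2) - 3
s_(k+1) − s_k = 3**k*(3*k + 5)*factorial(k + 1)
(s_(k+1) − s_k) − t_k = 0

Valid — Δs_k = t_k.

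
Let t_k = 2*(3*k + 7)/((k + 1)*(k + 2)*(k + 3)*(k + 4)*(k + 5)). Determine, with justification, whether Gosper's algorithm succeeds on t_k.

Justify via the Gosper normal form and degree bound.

t_(k+1)/t_k = (k + 1)*(3*k + 10)/((k + 6)*(3*k + 7)).
Take A(k)=k + 1, B(k)=k + 6, C(k)=k + 7/3.
Set up (k + 1)·f(k+1) − (k + 5)·f(k) − (k + 7/3) = 0.
Degrees (1,1,1) ⇒ d ≤ 4.
Match coefficients ⇒ f(k) = k*(k + 2)*(k**2 + 8*k + 19)/36.
Get s_k = R·t_k = k*(k**2 + 8*k + 19)/(6*(k**3 + 8*k**2 + 19*k + 12)) with R(k) = B(k−1)f(k)/C(k) = k*(k + 2)*(k + 5)*(k**2 + 8*k + 19)/(12*(3*k + 7)).
Check: Δs_k = 2*(3*k + 7)/(k**5 + 15*k**4 + 85*k**3 + 225*k**2 + 274*k + 120). ✓

Yes. s_k = k*(k**2 + 8*k + 19)/(6*(k**3 + 8*k**2 + 19*k + 12)).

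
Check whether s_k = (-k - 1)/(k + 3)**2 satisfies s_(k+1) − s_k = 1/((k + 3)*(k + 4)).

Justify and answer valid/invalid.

s_(k+1) = (-k - 2)/(k + 4)**2
s_(k+1) − s_k = (k**2 + 3*k - 2)/(k**4 + 14*k**3 + 73*k**2 + 168*k + 144)
(s_(k+1) − s_k) − t_k = 2*(-2*k - 7)/(k**4 + 14*k**3 + 73*k**2 + 168*k + 144)

Invalid: residual 2*(-2*k - 7)/(k**4 + 14*k**3 + 73*k**2 + 168*k + 144) ≠ 0.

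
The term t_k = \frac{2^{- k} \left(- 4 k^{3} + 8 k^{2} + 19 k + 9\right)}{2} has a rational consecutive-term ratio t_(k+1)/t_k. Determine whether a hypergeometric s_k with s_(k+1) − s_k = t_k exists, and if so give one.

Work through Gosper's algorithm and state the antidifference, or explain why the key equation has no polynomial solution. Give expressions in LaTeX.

s_k = 2^{- k} k \left(4 k^{2} + 4 k + 1\right)

Step 1: r(k) = (4*k**3 + 4*k**2 - 23*k - 32)/(2*(4*k**3 - 8*k**2 - 19*k - 9)).
Factor: A=1/2; B=1; C=k**3 - 2*k**2 - 19*k/4 - 9/4.
Solve (1/2)·f(k+1) − (1)·f(k) = k**3 - 2*k**2 - 19*k/4 - 9/4.
From deg A=0, deg B=0, deg C=3: d=3.
Coefficient equations give f(k) = -k*(2*k + 1)**2/2.
R(k) = B(k−1)·f(k)/C(k) = -2*k*(2*k + 1)**2/(4*k**3 - 8*k**2 - 19*k - 9); s_k = R·t_k = k*(4*k**2 + 4*k + 1)/2**k.
s_(k+1) − s_k = (-4*k**3 + 8*k**2 + 19*k + 9)/(2*2**k) = t_k.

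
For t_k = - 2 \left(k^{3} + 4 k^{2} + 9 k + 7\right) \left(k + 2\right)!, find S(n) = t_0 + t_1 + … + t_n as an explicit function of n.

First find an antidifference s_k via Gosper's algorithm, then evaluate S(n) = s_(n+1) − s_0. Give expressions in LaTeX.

S(n) = - 2 n^{2} \left(n + 3\right)! - 4 n \left(n + 3\right)! - 6 \left(n + 3\right)! + 8

Step 1: r(k) = (k**4 + 10*k**3 + 41*k**2 + 81*k + 63)/(k**3 + 4*k**2 + 9*k + 7).
Take A(k)=k + 3, B(k)=1, C(k)=k**3 + 4*k**2 + 9*k + 7.
Solve (k + 3)·f(k+1) − (1)·f(k) = k**3 + 4*k**2 + 9*k + 7.
From deg A=1, deg B=0, deg C=3: d=2.
A polynomial solution: f(k) = k**2 + 2.
So s_k = (B(k−1)f/C)·t_k = ((k**2 + 2)/(k**3 + 4*k**2 + 9*k + 7))·t_k = -2*(k**2 + 2)*factorial(k + 2).
Check: Δs_k = -2*(k**3 + 4*k**2 + 9*k + 7)*factorial(k + 2). ✓
Telescope: S(n) = s_(n+1) − s_(0) = -2*(n**2 + 2*n + 3)*factorial(n + 3) − (-8) = -2*n**2*factorial(n + 3) - 4*n*factorial(n + 3) - 6*factorial(n + 3) + 8.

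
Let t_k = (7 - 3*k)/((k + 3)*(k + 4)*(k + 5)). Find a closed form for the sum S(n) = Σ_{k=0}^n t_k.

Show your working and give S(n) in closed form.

S(n) = (-n**2 + 27*n + 28)/(12*(n**2 + 9*n + 20))

Compute t_(k+1)/t_k: get (k + 3)*(3*k - 4)/((k + 6)*(3*k - 7)).
So A=k + 3 and B=k + 6, with C=k - 7/3.
Solve (k + 3)·f(k+1) − (k + 5)·f(k) = k - 7/3.
Bound: deg f ≤ 2.
A polynomial solution: f(k) = k*(k - 29)/36.
Then R = B(k−1)f/C = k*(k - 29)*(k + 5)/(12*(3*k - 7)), so s_k = R(k)·t_k = k*(29 - k)/(12*(k + 3)*(k + 4)).
s_(k+1) − s_k = (7 - 3*k)/(k**3 + 12*k**2 + 47*k + 60) = t_k.
Telescope: S(n) = s_(n+1) − s_(0) = (-n**2 + 27*n + 28)/(12*(n**2 + 9*n + 20)) − (0) = (-n**2 + 27*n + 28)/(12*(n**2 + 9*n + 20)).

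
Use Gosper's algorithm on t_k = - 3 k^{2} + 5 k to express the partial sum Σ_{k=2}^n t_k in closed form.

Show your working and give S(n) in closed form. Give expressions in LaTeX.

Step 1: r(k) = (3*k**2 + k - 2)/(k*(3*k - 5)).
Factor: A=1; B=1; C=k**2 - 5*k/3.
Solve (1)·f(k+1) − (1)·f(k) = k**2 - 5*k/3.
d = 3 from the (0,0,2) case.
Solve for f: f(k) = k*(k - 3)*(k - 1)/3 (degree 3 ≤ 3).
So s_k = (B(k−1)f/C)·t_k = ((k - 3)*(k - 1)/(3*k - 5))·t_k = k*(-k**2 + 4*k - 3).
Check: Δs_k = k*(5 - 3*k). ✓
Telescope: S(n) = s_(n+1) − s_(2) = n*(-n**2 + n + 2) − (2) = -n**3 + n**2 + 2*n - 2.

S(n) = - n^{3} + n^{2} + 2 n - 2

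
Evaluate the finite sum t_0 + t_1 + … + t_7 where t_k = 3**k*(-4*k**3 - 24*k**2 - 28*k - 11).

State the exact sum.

t_(k+1)/t_k = 3*(4*k**3 + 36*k**2 + 88*k + 67)/(4*k**3 + 24*k**2 + 28*k + 11).
Take A(k)=3, B(k)=1, C(k)=k**3 + 6*k**2 + 7*k + 11/4.
Key eq: (3)·f(k+1) = (1)·f(k) + (k**3 + 6*k**2 + 7*k + 11/4).
Degrees (0,0,3) ⇒ d ≤ 3.
Solve for f: f(k) = (2*k**3 + 3*k**2 - 4*k + 4)/4 (degree 3 ≤ 3).
R(k) = B(k−1)·f(k)/C(k) = (2*k**3 + 3*k**2 - 4*k + 4)/(4*k**3 + 24*k**2 + 28*k + 11); s_k = R·t_k = 3**k*(-2*k**3 - 3*k**2 + 4*k - 4).
Verify: 3**k*(-4*k**3 - 24*k**2 - 28*k - 11) matches t_k.
Σ_(k=0)^(7) t_k = s_(8) − s_(0) = -7794468 − (-4) = -7794464.

Σ = -7794464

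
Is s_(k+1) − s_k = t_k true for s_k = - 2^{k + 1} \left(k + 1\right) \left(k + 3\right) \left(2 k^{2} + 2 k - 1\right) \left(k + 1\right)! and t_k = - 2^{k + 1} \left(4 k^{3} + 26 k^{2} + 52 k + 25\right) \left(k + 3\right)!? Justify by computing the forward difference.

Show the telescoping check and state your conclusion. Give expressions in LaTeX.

Invalid: residual 2^{k + 1} \left(4 k^{4} + 34 k^{3} + 102 k^{2} + 127 k + 51\right) \left(k + 1\right)! ≠ 0.

s_(k+1) = -2**(k + 2)*(k + 2)*(k + 4)*(2*k**2 + 6*k + 3)*factorial(k + 2)
s_(k+1) − s_k = -2**(k + 1)*(2*k**2 + 10*k + 11)*(2*k**3 + 11*k**2 + 20*k + 9)*factorial(k + 1)
(s_(k+1) − s_k) − t_k = 2**(k + 1)*(4*k**4 + 34*k**3 + 102*k**2 + 127*k + 51)*factorial(k + 1)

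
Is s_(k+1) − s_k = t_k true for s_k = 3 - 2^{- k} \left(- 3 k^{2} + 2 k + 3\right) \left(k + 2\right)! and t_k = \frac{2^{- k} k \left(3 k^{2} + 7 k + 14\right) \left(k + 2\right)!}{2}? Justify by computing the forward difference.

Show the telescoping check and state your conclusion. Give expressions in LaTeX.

s_(k+1) = -2**(-k - 1)*(2*k - 3*(k + 1)**2 + 5)*factorial(k + 3) + 3
s_(k+1) − s_k = k*(3*k**2 + 7*k + 14)*factorial(k + 2)/(2*2**k)
(s_(k+1) − s_k) − t_k = 0

valid (s_(k+1) − s_k reduces to t_k)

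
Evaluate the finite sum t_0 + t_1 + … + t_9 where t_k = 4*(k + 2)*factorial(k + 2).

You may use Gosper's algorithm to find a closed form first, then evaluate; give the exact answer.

Step 1: r(k) = (k + 3)**2/(k + 2).
A = k + 3, B = 1, C = k + 2.
Solve (k + 3)·f(k+1) − (1)·f(k) = k + 2.
Degrees (1,0,1) ⇒ d ≤ 0.
Solve for f: f(k) = 1 (degree 0 ≤ 0).
Get s_k = R·t_k = 4*factorial(k + 2) with R(k) = B(k−1)f(k)/C(k) = 1/(k + 2).
Check: Δs_k = 4*(k + 2)*factorial(k + 2). ✓
Sum = s_(10) − s_(0); s_(10) = 1916006400, s_(0) = 8 ⇒ 1916006392.

Σ = 1916006392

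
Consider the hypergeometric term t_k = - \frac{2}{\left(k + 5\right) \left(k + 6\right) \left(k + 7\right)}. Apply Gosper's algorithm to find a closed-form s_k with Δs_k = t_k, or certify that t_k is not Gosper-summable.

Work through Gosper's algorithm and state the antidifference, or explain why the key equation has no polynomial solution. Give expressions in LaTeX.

s_k = \frac{k \left(- k - 11\right)}{30 \left(k + 5\right) \left(k + 6\right)}

r(k) = (k + 5)/(k + 8) after simplifying.
Factor: A=k + 5; B=k + 8; C=1.
Need (k + 5)·f(k+1) − (k + 7)·f(k) = 1.
Degrees (1,1,0) ⇒ d ≤ 2.
A polynomial solution: f(k) = k*(k + 11)/60.
Then R = B(k−1)f/C = k*(k + 7)*(k + 11)/60, so s_k = R(k)·t_k = k*(-k - 11)/(30*(k + 5)*(k + 6)).
Check: Δs_k = -2/(k**3 + 18*k**2 + 107*k + 210). ✓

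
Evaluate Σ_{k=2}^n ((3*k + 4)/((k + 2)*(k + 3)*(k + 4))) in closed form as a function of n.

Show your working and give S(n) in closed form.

Compute t_(k+1)/t_k: get (k + 2)*(3*k + 7)/((k + 5)*(3*k + 4)).
Gosper form: A/B · C(k+1)/C(k) with A=k + 2, B=k + 5, C=k + 4/3.
f must satisfy (k + 2)·f(k+1) − (k + 4)·f(k) = k + 4/3.
deg f ≤ 2 (via 1,1,1).
Solve for f: f(k) = k*(5*k + 7)/18 (degree 2 ≤ 2).
Then R = B(k−1)f/C = k*(k + 4)*(5*k + 7)/(6*(3*k + 4)), so s_k = R(k)·t_k = k*(5*k + 7)/(6*(k + 2)*(k + 3)).
Verify: (3*k + 4)/(k**3 + 9*k**2 + 26*k + 24) matches t_k.
Evaluate: s_(n+1) = (5*n**2 + 17*n + 12)/(6*(n**2 + 7*n + 12)); subtract s_(2) = 17/60 ⇒ S(n) = (11*n**2 + 17*n - 28)/(20*(n**2 + 7*n + 12)).

S(n) = (11*n**2 + 17*n - 28)/(20*(n**2 + 7*n + 12))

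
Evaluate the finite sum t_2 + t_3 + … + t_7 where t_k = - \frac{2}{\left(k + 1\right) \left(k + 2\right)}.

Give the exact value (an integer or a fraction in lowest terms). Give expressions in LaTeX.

Σ = -4/9

r(k) = (k + 1)/(k + 3) after simplifying.
Factor: A=k + 1; B=k + 3; C=1.
f must satisfy (k + 1)·f(k+1) − (k + 2)·f(k) = 1.
Degrees (1,1,0) ⇒ d ≤ 1.
Match coefficients ⇒ f(k) = k.
So s_k = (B(k−1)f/C)·t_k = (k*(k + 2))·t_k = -2*k/(k + 1).
Δs = -2/(k**2 + 3*k + 2), as required.
Sum = s_(8) − s_(2); s_(8) = -16/9, s_(2) = -4/3 ⇒ -4/9.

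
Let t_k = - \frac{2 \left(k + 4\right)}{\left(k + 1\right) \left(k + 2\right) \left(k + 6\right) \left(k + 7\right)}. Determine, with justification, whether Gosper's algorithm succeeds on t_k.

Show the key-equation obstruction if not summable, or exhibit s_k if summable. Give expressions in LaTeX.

Yes. s_k = \frac{k \left(- k - 7\right)}{6 \left(k^{2} + 7 k + 6\right)}.

Compute t_(k+1)/t_k: get (k + 1)*(k + 5)*(k + 6)/((k + 3)*(k + 4)*(k + 8)).
Take A(k)=k + 1, B(k)=k + 8, C(k)=k**4 + 16*k**3 + 95*k**2 + 248*k + 240.
Need (k + 1)·f(k+1) − (k + 7)·f(k) = k**4 + 16*k**3 + 95*k**2 + 248*k + 240.
d = 6 from the (1,1,4) case.
Solving with deg f ≤ 6: f(k) = k*(k + 2)*(k + 3)*(k + 4)*(k + 5)*(k + 7)/12.
Then R = B(k−1)f/C = k*(k + 2)*(k + 7)**2/(12*(k + 4)), so s_k = R(k)·t_k = k*(-k - 7)/(6*(k**2 + 7*k + 6)).
s_(k+1) − s_k = 2*(-k - 4)/(k**4 + 16*k**3 + 83*k**2 + 152*k + 84) = t_k.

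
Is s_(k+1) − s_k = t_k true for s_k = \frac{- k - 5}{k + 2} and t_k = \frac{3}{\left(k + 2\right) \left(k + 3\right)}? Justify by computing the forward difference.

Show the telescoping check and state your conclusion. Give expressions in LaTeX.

Valid: the claim telescopes to t_k.

s_(k+1) = (-k - 6)/(k + 3)
s_(k+1) − s_k = 3/(k**2 + 5*k + 6)
(s_(k+1) − s_k) − t_k = 0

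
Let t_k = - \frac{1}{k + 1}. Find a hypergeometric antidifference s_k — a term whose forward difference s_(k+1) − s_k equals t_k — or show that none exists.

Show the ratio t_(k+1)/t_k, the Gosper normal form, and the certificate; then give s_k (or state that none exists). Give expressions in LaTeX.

The ratio is (k + 1)/(k + 2).
So A=k + 1 and B=k + 2, with C=1.
Set up (k + 1)·f(k+1) − (k + 1)·f(k) − (1) = 0.
d = 0 from the (1,1,0) case.
Put f(k) = c0: A·f(k+1) − B(k−1)·f(k) − C = -1; need -1 = 0 — inconsistent ⇒ no f, not summable.

no hypergeometric antidifference exists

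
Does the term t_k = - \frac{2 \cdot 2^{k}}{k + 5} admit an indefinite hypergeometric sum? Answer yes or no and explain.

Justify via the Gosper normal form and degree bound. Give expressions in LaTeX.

No — key equation has no polynomial f.

r(k) = 2*(k + 5)/(k + 6) after simplifying.
Normal form (A,B,C) = (2*k + 10, k + 6, 1).
Set up (2*k + 10)·f(k+1) − (k + 5)·f(k) − (1) = 0.
Bound: deg f ≤ -1.
Negative degree bound (-1): no f exists, t_k not Gosper-summable.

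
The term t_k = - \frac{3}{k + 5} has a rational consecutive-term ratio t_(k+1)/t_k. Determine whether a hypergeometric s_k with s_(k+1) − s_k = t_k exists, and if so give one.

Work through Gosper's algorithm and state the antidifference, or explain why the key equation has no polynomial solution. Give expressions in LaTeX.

Step 1: r(k) = (k + 5)/(k + 6).
Factor: A=k + 5; B=k + 6; C=1.
f must satisfy (k + 5)·f(k+1) − (k + 5)·f(k) = 1.
Bound: deg f ≤ 0.
Put f(k) = c0: A·f(k+1) − B(k−1)·f(k) − C = -1; need -1 = 0 — inconsistent ⇒ no f, not summable.

none (Gosper's algorithm certifies no s_k)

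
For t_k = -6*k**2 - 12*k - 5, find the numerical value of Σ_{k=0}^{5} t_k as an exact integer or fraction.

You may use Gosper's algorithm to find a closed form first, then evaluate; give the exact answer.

Σ = -540

t_(k+1)/t_k = (6*k**2 + 24*k + 23)/(6*k**2 + 12*k + 5).
Take A(k)=1, B(k)=1, C(k)=k**2 + 2*k + 5/6.
Key eq: (1)·f(k+1) = (1)·f(k) + (k**2 + 2*k + 5/6).
From deg A=0, deg B=0, deg C=2: d=3.
Solving with deg f ≤ 3: f(k) = k**2*(2*k + 3)/6.
Certificate R = B(k−1)f/C = k**2*(2*k + 3)/(6*k**2 + 12*k + 5) gives s_k = k**2*(-2*k - 3).
Verify: -6*k**2 - 12*k - 5 matches t_k.
Sum = s_(6) − s_(0); s_(6) = -540, s_(0) = 0 ⇒ -540.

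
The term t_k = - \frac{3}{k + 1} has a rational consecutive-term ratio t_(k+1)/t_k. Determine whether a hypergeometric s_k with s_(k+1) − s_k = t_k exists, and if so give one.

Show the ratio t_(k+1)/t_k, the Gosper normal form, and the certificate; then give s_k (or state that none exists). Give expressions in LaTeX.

none (Gosper's algorithm certifies no s_k)

The ratio is (k + 1)/(k + 2).
So A=k + 1 and B=k + 2, with C=1.
Key eq: (k + 1)·f(k+1) = (k + 1)·f(k) + (1).
Bound: deg f ≤ 0.
f = c0 ⇒ A·f(k+1) − B(k−1)·f(k) − C = -1. The system {-1 = 0} is inconsistent; no antidifference.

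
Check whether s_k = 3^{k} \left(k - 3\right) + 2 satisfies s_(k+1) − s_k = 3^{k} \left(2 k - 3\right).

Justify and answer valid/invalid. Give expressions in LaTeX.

valid (s_(k+1) − s_k reduces to t_k)

s_(k+1) = 3**(k + 1)*(k - 2) + 2
s_(k+1) − s_k = 3**k*(2*k - 3)
(s_(k+1) − s_k) − t_k = 0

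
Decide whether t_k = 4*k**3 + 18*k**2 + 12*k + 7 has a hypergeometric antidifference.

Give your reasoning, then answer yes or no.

The ratio is (4*k**3 + 30*k**2 + 60*k + 41)/(4*k**3 + 18*k**2 + 12*k + 7).
So A=1 and B=1, with C=k**3 + 9*k**2/2 + 3*k + 7/4.
f must satisfy (1)·f(k+1) − (1)·f(k) = k**3 + 9*k**2/2 + 3*k + 7/4.
deg f ≤ 4 (via 0,0,3).
Solve for f: f(k) = k*(k**3 + 4*k**2 - 2*k + 4)/4 (degree 4 ≤ 4).
Get s_k = R·t_k = k*(k**3 + 4*k**2 - 2*k + 4) with R(k) = B(k−1)f(k)/C(k) = k*(k**3 + 4*k**2 - 2*k + 4)/(4*k**3 + 18*k**2 + 12*k + 7).
Δs = 4*k**3 + 18*k**2 + 12*k + 7, as required.

Yes. s_k = k*(k**3 + 4*k**2 - 2*k + 4).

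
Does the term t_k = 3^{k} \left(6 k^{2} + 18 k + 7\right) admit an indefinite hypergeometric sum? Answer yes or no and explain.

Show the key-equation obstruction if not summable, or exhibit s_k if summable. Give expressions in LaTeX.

The ratio is 3*(6*k**2 + 30*k + 31)/(6*k**2 + 18*k + 7).
Take A(k)=3, B(k)=1, C(k)=k**2 + 3*k + 7/6.
Key eq: (3)·f(k+1) = (1)·f(k) + (k**2 + 3*k + 7/6).
d = 2 from the (0,0,2) case.
A polynomial solution: f(k) = (3*k**2 - 1)/6.
Then R = B(k−1)f/C = (3*k**2 - 1)/(6*k**2 + 18*k + 7), so s_k = R(k)·t_k = 3**k*(3*k**2 - 1).
Verify: 3**k*(6*k**2 + 18*k + 7) matches t_k.

Yes. s_k = 3^{k} \left(3 k^{2} - 1\right).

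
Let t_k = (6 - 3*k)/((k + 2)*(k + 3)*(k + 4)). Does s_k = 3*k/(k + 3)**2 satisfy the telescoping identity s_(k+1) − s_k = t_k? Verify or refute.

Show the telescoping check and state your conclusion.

s_(k+1) = 3*(k + 1)/(k + 4)**2
s_(k+1) − s_k = 3*k/(k + 4)**2 - 3*k/(k + 3)**2 + 3/(k + 4)**2
(s_(k+1) − s_k) − t_k = 3*(2*k**2 + 5*k - 6)/(k**5 + 16*k**4 + 101*k**3 + 314*k**2 + 480*k + 288)

Invalid: residual 3*(2*k**2 + 5*k - 6)/(k**5 + 16*k**4 + 101*k**3 + 314*k**2 + 480*k + 288) ≠ 0.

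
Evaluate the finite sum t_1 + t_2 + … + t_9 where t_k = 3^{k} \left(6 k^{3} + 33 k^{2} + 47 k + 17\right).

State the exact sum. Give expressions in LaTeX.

Ratio r(k) = 3*(6*k**3 + 51*k**2 + 131*k + 103)/(6*k**3 + 33*k**2 + 47*k + 17).
A = 3, B = 1, C = k**3 + 11*k**2/2 + 47*k/6 + 17/6.
f must satisfy (3)·f(k+1) − (1)·f(k) = k**3 + 11*k**2/2 + 47*k/6 + 17/6.
d = 3 from the (0,0,3) case.
Solve for f: f(k) = (3*k**3 + 3*k**2 + k - 2)/6 (degree 3 ≤ 3).
Get s_k = R·t_k = 3**k*(3*k**3 + 3*k**2 + k - 2) with R(k) = B(k−1)f(k)/C(k) = (3*k**3 + 3*k**2 + k - 2)/(6*k**3 + 33*k**2 + 47*k + 17).
Verify: 3**k*(6*k**3 + 33*k**2 + 47*k + 17) matches t_k.
Σ_(k=1)^(9) t_k = s_(10) − s_(1) = 195334092 − (15) = 195334077.

Σ = 195334077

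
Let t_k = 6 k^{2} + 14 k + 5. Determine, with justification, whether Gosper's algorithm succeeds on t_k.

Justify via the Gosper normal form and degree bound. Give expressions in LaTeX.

Yes. s_k = k \left(2 k^{2} + 4 k - 1\right).

t_(k+1)/t_k = (6*k**2 + 26*k + 25)/(6*k**2 + 14*k + 5).
So A=1 and B=1, with C=k**2 + 7*k/3 + 5/6.
f must satisfy (1)·f(k+1) − (1)·f(k) = k**2 + 7*k/3 + 5/6.
deg f ≤ 3 (via 0,0,2).
Match coefficients ⇒ f(k) = k*(2*k**2 + 4*k - 1)/6.
R(k) = B(k−1)·f(k)/C(k) = k*(2*k**2 + 4*k - 1)/(6*k**2 + 14*k + 5); s_k = R·t_k = k*(2*k**2 + 4*k - 1).
s_(k+1) − s_k = 6*k**2 + 14*k + 5 = t_k.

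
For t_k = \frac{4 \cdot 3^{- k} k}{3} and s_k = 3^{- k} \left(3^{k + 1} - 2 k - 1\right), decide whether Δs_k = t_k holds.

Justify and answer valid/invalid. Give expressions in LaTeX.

s_(k+1) = (9*3**k - 2*k - 3)/(3*3**k)
s_(k+1) − s_k = 4*k/(3*3**k)
(s_(k+1) − s_k) − t_k = 0

valid; difference matches t_k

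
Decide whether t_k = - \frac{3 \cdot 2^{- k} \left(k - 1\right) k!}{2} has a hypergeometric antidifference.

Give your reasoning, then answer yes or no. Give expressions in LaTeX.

Yes. s_k = - 3 \cdot 2^{- k} k!.

r(k) = k*(k + 1)/(2*(k - 1)) after simplifying.
A = k/2 + 1/2, B = 1, C = k - 1.
Solve (k/2 + 1/2)·f(k+1) − (1)·f(k) = k - 1.
Degrees (1,0,1) ⇒ d ≤ 0.
Match coefficients ⇒ f(k) = 2.
Then R = B(k−1)f/C = 2/(k - 1), so s_k = R(k)·t_k = -3*factorial(k)/2**k.
Check: Δs_k = -3*(k - 1)*factorial(k)/(2*2**k). ✓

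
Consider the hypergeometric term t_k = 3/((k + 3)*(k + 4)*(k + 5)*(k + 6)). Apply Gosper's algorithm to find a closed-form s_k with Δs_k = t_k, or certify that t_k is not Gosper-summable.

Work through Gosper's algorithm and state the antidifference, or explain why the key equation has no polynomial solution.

Ratio r(k) = (k + 3)/(k + 7).
Gosper form: A/B · C(k+1)/C(k) with A=k + 3, B=k + 7, C=1.
f must satisfy (k + 3)·f(k+1) − (k + 6)·f(k) = 1.
From deg A=1, deg B=1, deg C=0: d=3.
Match coefficients ⇒ f(k) = k*(k**2 + 12*k + 47)/180.
R(k) = B(k−1)·f(k)/C(k) = k*(k + 6)*(k**2 + 12*k + 47)/180; s_k = R·t_k = k*(k**2 + 12*k + 47)/(60*(k + 3)*(k + 4)*(k + 5)).
Verify: 3/(k**4 + 18*k**3 + 119*k**2 + 342*k + 360) matches t_k.

s_k = k*(k**2 + 12*k + 47)/(60*(k + 3)*(k + 4)*(k + 5))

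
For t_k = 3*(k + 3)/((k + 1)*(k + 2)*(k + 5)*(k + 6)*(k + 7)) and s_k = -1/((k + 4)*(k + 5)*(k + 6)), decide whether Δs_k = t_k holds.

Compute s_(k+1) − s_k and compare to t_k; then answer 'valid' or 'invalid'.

s_(k+1) = -1/((k + 5)*(k + 6)*(k + 7))
s_(k+1) − s_k = 3/((k + 4)*(k + 5)*(k + 6)*(k + 7))
(s_(k+1) − s_k) − t_k = 6*(-2*k - 5)/(k**6 + 25*k**5 + 247*k**4 + 1219*k**3 + 3112*k**2 + 3796*k + 1680)

Invalid: residual 6*(-2*k - 5)/(k**6 + 25*k**5 + 247*k**4 + 1219*k**3 + 3112*k**2 + 3796*k + 1680) ≠ 0.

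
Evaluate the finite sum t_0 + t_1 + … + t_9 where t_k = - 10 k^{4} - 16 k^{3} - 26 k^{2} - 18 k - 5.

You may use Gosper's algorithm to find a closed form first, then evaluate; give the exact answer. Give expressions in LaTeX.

r(k) = (10*k**4 + 56*k**3 + 134*k**2 + 158*k + 75)/(10*k**4 + 16*k**3 + 26*k**2 + 18*k + 5) after simplifying.
Normal form (A,B,C) = (1, 1, k**4 + 8*k**3/5 + 13*k**2/5 + 9*k/5 + 1/2).
Solve (1)·f(k+1) − (1)·f(k) = k**4 + 8*k**3/5 + 13*k**2/5 + 9*k/5 + 1/2.
Degrees (0,0,4) ⇒ d ≤ 5.
Solving with deg f ≤ 5: f(k) = k**3*(2*k**2 - k + 4)/10.
Certificate R = B(k−1)f/C = k**3*(2*k**2 - k + 4)/(10*k**4 + 16*k**3 + 26*k**2 + 18*k + 5) gives s_k = k**3*(-2*k**2 + k - 4).
Δs = -10*k**4 - 16*k**3 - 26*k**2 - 18*k - 5, as required.
Σ_(k=0)^(9) t_k = s_(10) − s_(0) = -194000 − (0) = -194000.

Σ = -194000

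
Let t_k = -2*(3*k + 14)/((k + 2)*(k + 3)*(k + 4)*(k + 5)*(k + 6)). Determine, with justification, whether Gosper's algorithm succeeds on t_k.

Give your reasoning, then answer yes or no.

Yes. s_k = k*(-k**2 - 10*k - 31)/(15*(k**3 + 10*k**2 + 31*k + 30)).

Compute t_(k+1)/t_k: get (k + 2)*(3*k + 17)/((k + 7)*(3*k + 14)).
Normal form (A,B,C) = (k + 2, k + 7, k + 14/3).
Need (k + 2)·f(k+1) − (k + 6)·f(k) = k + 14/3.
deg f ≤ 4 (via 1,1,1).
Match coefficients ⇒ f(k) = k*(k + 4)*(k**2 + 10*k + 31)/90.
R(k) = B(k−1)·f(k)/C(k) = k*(k + 4)*(k + 6)*(k**2 + 10*k + 31)/(30*(3*k + 14)); s_k = R·t_k = k*(-k**2 - 10*k - 31)/(15*(k**3 + 10*k**2 + 31*k + 30)).
s_(k+1) − s_k = 2*(-3*k - 14)/(k**5 + 20*k**4 + 155*k**3 + 580*k**2 + 1044*k + 720) = t_k.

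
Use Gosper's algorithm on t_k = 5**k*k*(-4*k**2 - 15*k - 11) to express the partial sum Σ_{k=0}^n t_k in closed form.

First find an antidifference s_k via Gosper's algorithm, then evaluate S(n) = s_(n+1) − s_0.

S(n) = 5**(n + 1)*n*(-n**2 - 3*n - 2)

Step 1: r(k) = 5*(4*k**2 + 23*k + 30)/(k*(4*k + 11)).
Normal form (A,B,C) = (5, 1, k**3 + 15*k**2/4 + 11*k/4).
f must satisfy (5)·f(k+1) − (1)·f(k) = k**3 + 15*k**2/4 + 11*k/4.
Degrees (0,0,3) ⇒ d ≤ 3.
Solve for f: f(k) = k*(k - 1)*(k + 1)/4 (degree 3 ≤ 3).
Certificate R = B(k−1)f/C = (k - 1)/(4*k + 11) gives s_k = 5**k*k*(1 - k**2).
s_(k+1) − s_k = 5**k*k*(-4*k**2 - 15*k - 11) = t_k.
Evaluate: s_(n+1) = 5**(n + 1)*n*(-n**2 - 3*n - 2); subtract s_(0) = 0 ⇒ S(n) = 5**(n + 1)*n*(-n**2 - 3*n - 2).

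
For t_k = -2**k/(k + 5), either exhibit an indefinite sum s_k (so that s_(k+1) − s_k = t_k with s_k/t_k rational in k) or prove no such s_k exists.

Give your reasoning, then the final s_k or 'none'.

Ratio r(k) = 2*(k + 5)/(k + 6).
Normal form (A,B,C) = (2*k + 10, k + 6, 1).
Set up (2*k + 10)·f(k+1) − (k + 5)·f(k) − (1) = 0.
From deg A=1, deg B=1, deg C=0: d=-1.
deg f ≤ -1 is impossible — no certificate.

no hypergeometric antidifference exists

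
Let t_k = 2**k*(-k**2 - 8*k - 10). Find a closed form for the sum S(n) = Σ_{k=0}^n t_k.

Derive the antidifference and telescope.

r(k) = 2*(k**2 + 10*k + 19)/(k**2 + 8*k + 10) after simplifying.
Normal form (A,B,C) = (2, 1, k**2 + 8*k + 10).
f must satisfy (2)·f(k+1) − (1)·f(k) = k**2 + 8*k + 10.
Bound: deg f ≤ 2.
Solving with deg f ≤ 2: f(k) = k*(k + 4).
So s_k = (B(k−1)f/C)·t_k = (k*(k + 4)/(k**2 + 8*k + 10))·t_k = 2**k*k*(-k - 4).
Verify: 2**k*(-k**2 - 8*k - 10) matches t_k.
Evaluate: s_(n+1) = 2**(n + 1)*(-n**2 - 6*n - 5); subtract s_(0) = 0 ⇒ S(n) = 2**(n + 1)*(-n**2 - 6*n - 5).

S(n) = 2**(n + 1)*(-n**2 - 6*n - 5)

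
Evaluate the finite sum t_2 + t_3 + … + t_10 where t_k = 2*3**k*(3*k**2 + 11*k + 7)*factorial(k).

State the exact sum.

Σ = 183849675609456

Ratio r(k) = 3*(3*k**3 + 20*k**2 + 38*k + 21)/(3*k**2 + 11*k + 7).
Normal form (A,B,C) = (3*k + 3, 1, k**2 + 11*k/3 + 7/3).
Set up (3*k + 3)·f(k+1) − (1)·f(k) − (k**2 + 11*k/3 + 7/3) = 0.
d = 1 from the (1,0,2) case.
Solving with deg f ≤ 1: f(k) = (k + 2)/3.
R(k) = B(k−1)·f(k)/C(k) = (k + 2)/(3*k**2 + 11*k + 7); s_k = R·t_k = 2*3**k*(k + 2)*factorial(k).
s_(k+1) − s_k = 2*3**k*(3*k**2 + 11*k + 7)*factorial(k) = t_k.
Σ_(k=2)^(10) t_k = s_(11) − s_(2) = 183849675609600 − (144) = 183849675609456.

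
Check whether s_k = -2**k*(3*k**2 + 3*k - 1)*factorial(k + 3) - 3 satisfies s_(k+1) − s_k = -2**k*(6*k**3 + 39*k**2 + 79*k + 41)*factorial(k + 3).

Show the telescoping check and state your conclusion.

Valid — Δs_k = t_k.

s_(k+1) = -2**(k + 1)*(3*k + 3*(k + 1)**2 + 2)*factorial(k + 4) - 3
s_(k+1) − s_k = -2**k*(6*k**3 + 39*k**2 + 79*k + 41)*factorial(k + 3)
(s_(k+1) − s_k) − t_k = 0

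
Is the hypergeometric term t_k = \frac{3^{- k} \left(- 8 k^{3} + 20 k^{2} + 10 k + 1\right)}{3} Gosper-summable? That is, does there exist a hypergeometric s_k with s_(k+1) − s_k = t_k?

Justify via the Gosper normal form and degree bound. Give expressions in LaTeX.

r(k) = (8*k**3 + 4*k**2 - 26*k - 23)/(3*(8*k**3 - 20*k**2 - 10*k - 1)) after simplifying.
Normal form (A,B,C) = (1/3, 1, k**3 - 5*k**2/2 - 5*k/4 - 1/8).
Solve (1/3)·f(k+1) − (1)·f(k) = k**3 - 5*k**2/2 - 5*k/4 - 1/8.
Bound: deg f ≤ 3.
Solving with deg f ≤ 3: f(k) = -3*(4*k**3 - 4*k**2 - 3*k - 2)/8.
R(k) = B(k−1)·f(k)/C(k) = -3*(4*k**3 - 4*k**2 - 3*k - 2)/(8*k**3 - 20*k**2 - 10*k - 1); s_k = R·t_k = (4*k**3 - 4*k**2 - 3*k - 2)/3**k.
Verify: (-8*k**3 + 20*k**2 + 10*k + 1)/(3*3**k) matches t_k.

Yes. s_k = 3^{- k} \left(4 k^{3} - 4 k^{2} - 3 k - 2\right).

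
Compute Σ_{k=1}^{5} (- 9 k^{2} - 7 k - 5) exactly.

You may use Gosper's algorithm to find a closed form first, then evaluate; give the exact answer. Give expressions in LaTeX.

r(k) = (9*k**2 + 25*k + 21)/(9*k**2 + 7*k + 5) after simplifying.
Factor: A=1; B=1; C=k**2 + 7*k/9 + 5/9.
Key eq: (1)·f(k+1) = (1)·f(k) + (k**2 + 7*k/9 + 5/9).
Degrees (0,0,2) ⇒ d ≤ 3.
Solving with deg f ≤ 3: f(k) = k*(3*k**2 - k + 3)/9.
R(k) = B(k−1)·f(k)/C(k) = k*(3*k**2 - k + 3)/(9*k**2 + 7*k + 5); s_k = R·t_k = k*(-3*k**2 + k - 3).
Δs = -9*k**2 - 7*k - 5, as required.
Evaluate s at k=6 and k=1: -630 and -5; difference -625.

Σ = -625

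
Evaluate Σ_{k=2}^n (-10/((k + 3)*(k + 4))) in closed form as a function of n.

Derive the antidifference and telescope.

Step 1: r(k) = (k + 3)/(k + 5).
Take A(k)=k + 3, B(k)=k + 5, C(k)=1.
Key eq: (k + 3)·f(k+1) = (k + 4)·f(k) + (1).
From deg A=1, deg B=1, deg C=0: d=1.
Solve for f: f(k) = k/3 (degree 1 ≤ 1).
R(k) = B(k−1)·f(k)/C(k) = k*(k + 4)/3; s_k = R·t_k = -10*k/(3*k + 9).
Check: Δs_k = -10/(k**2 + 7*k + 12). ✓
Σ_(k=2)^n t_k = s_(n+1) − s_(2) = (10*(-n - 1)/(3*(n + 4))) − (-4/3), i.e. 2*(1 - n)/(n + 4).

S(n) = 2*(1 - n)/(n + 4)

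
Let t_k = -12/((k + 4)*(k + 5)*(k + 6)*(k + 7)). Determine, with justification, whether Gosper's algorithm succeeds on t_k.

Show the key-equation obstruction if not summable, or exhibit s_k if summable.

Yes. s_k = k*(-k**2 - 15*k - 74)/(30*(k + 4)*(k + 5)*(k + 6)).

t_(k+1)/t_k = (k + 4)/(k + 8).
A = k + 4, B = k + 8, C = 1.
Solve (k + 4)·f(k+1) − (k + 7)·f(k) = 1.
deg f ≤ 3 (via 1,1,0).
Solve for f: f(k) = k*(k**2 + 15*k + 74)/360 (degree 3 ≤ 3).
R(k) = B(k−1)·f(k)/C(k) = k*(k + 7)*(k**2 + 15*k + 74)/360; s_k = R·t_k = k*(-k**2 - 15*k - 74)/(30*(k + 4)*(k + 5)*(k + 6)).
Δs = -12/(k**4 + 22*k**3 + 179*k**2 + 638*k + 840), as required.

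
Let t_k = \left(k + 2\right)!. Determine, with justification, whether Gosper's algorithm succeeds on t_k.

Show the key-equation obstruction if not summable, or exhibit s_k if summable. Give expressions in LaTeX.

No — negative degree bound, so no certificate f.

r(k) = k + 3 after simplifying.
A = k + 3, B = 1, C = 1.
Solve (k + 3)·f(k+1) − (1)·f(k) = 1.
d = -1 from the (1,0,0) case.
d = -1 < 0 ⇒ no nonzero polynomial f; not summable.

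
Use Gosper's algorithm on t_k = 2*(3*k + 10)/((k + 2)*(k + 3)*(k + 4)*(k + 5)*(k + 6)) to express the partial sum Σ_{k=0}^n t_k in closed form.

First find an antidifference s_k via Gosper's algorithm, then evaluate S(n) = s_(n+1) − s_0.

Step 1: r(k) = (k + 2)*(3*k + 13)/((k + 7)*(3*k + 10)).
Normal form (A,B,C) = (k + 2, k + 7, k + 10/3).
Solve (k + 2)·f(k+1) − (k + 6)·f(k) = k + 10/3.
Degrees (1,1,1) ⇒ d ≤ 4.
Solving with deg f ≤ 4: f(k) = k*(k + 3)*(k**2 + 11*k + 38)/120.
So s_k = (B(k−1)f/C)·t_k = (k*(k + 3)*(k + 6)*(k**2 + 11*k + 38)/(40*(3*k + 10)))·t_k = k*(k**2 + 11*k + 38)/(20*(k**3 + 11*k**2 + 38*k + 40)).
s_(k+1) − s_k = 2*(3*k + 10)/(k**5 + 20*k**4 + 155*k**3 + 580*k**2 + 1044*k + 720) = t_k.
s_(n+1) = (n**3 + 14*n**2 + 63*n + 50)/(20*(n**3 + 14*n**2 + 63*n + 90)) and s_(0) = 0, so S(n) = (n**3 + 14*n**2 + 63*n + 50)/(20*(n**3 + 14*n**2 + 63*n + 90)).

S(n) = (n**3 + 14*n**2 + 63*n + 50)/(20*(n**3 + 14*n**2 + 63*n + 90))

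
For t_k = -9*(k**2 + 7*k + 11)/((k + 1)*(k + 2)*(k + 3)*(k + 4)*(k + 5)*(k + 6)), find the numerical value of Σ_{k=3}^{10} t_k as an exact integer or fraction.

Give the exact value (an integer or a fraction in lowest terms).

Σ = -13/896

Compute t_(k+1)/t_k: get (k + 1)*(7*k + (k + 1)**2 + 18)/((k + 7)*(k**2 + 7*k + 11)).
Gosper form: A/B · C(k+1)/C(k) with A=k + 1, B=k + 7, C=k**2 + 7*k + 11.
Key eq: (k + 1)·f(k+1) = (k + 6)·f(k) + (k**2 + 7*k + 11).
d = 5 from the (1,1,2) case.
Solve for f: f(k) = k*(k + 2)*(k + 4)*(k**2 + 9*k + 23)/45 (degree 5 ≤ 5).
Certificate R = B(k−1)f/C = k*(k + 2)*(k + 4)*(k + 6)*(k**2 + 9*k + 23)/(45*(k**2 + 7*k + 11)) gives s_k = k*(-k**2 - 9*k - 23)/(5*(k**3 + 9*k**2 + 23*k + 15)).
Check: Δs_k = 9*(-k**2 - 7*k - 11)/(k**6 + 21*k**5 + 175*k**4 + 735*k**3 + 1624*k**2 + 1764*k + 720). ✓
Σ_(k=3)^(10) t_k = s_(11) − s_(3) = -891/4480 − (-59/320) = -13/896.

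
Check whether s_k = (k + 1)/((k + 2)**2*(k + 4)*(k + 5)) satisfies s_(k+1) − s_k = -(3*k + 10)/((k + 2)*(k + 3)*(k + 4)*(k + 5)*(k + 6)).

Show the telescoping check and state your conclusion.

Invalid: residual (4*k**2 + 25*k + 38)/(k**7 + 25*k**6 + 261*k**5 + 1475*k**4 + 4874*k**3 + 9420*k**2 + 9864*k + 4320) ≠ 0.

s_(k+1) = (k + 2)/((k + 3)**2*(k + 5)*(k + 6))
s_(k+1) − s_k = (-(k + 1)*(k + 3)**2*(k + 6) + (k + 2)**3*(k + 4))/((k + 2)**2*(k + 3)**2*(k + 4)*(k + 5)*(k + 6))
(s_(k+1) − s_k) − t_k = (4*k**2 + 25*k + 38)/(k**7 + 25*k**6 + 261*k**5 + 1475*k**4 + 4874*k**3 + 9420*k**2 + 9864*k + 4320)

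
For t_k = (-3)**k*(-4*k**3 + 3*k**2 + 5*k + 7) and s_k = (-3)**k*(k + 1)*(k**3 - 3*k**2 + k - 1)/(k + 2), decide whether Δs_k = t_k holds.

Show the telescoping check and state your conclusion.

Invalid: residual (-3)**k*(4*k**4 + 6*k**3 - 14*k**2 - 16*k - 15)/(k**2 + 5*k + 6) ≠ 0.

s_(k+1) = (-3)**(k + 1)*(k + 2)*(k + (k + 1)**3 - 3*(k + 1)**2)/(k + 3)
s_(k+1) − s_k = (-3)**k*(-4*k**5 - 13*k**4 + 2*k**3 + 36*k**2 + 49*k + 27)/(k**2 + 5*k + 6)
(s_(k+1) − s_k) − t_k = (-3)**k*(4*k**4 + 6*k**3 - 14*k**2 - 16*k - 15)/(k**2 + 5*k + 6)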